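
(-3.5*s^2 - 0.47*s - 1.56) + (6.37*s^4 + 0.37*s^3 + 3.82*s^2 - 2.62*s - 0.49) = 6.37*s^4 + 0.37*s^3 + 0.32*s^2 - 3.09*s - 2.05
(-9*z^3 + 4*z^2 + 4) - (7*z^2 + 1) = -9*z^3 - 3*z^2 + 3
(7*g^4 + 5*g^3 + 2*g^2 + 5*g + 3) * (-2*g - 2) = -14*g^5 - 24*g^4 - 14*g^3 - 14*g^2 - 16*g - 6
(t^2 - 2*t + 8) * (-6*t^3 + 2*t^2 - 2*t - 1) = -6*t^5 + 14*t^4 - 54*t^3 + 19*t^2 - 14*t - 8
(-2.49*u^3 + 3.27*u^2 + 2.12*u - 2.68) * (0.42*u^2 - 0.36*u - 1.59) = -1.0458*u^5 + 2.2698*u^4 + 3.6723*u^3 - 7.0881*u^2 - 2.406*u + 4.2612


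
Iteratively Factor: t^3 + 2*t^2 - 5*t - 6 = (t - 2)*(t^2 + 4*t + 3) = (t - 2)*(t + 1)*(t + 3)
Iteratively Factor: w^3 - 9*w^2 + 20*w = (w)*(w^2 - 9*w + 20) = w*(w - 4)*(w - 5)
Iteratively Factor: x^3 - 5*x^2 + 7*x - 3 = (x - 1)*(x^2 - 4*x + 3) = (x - 3)*(x - 1)*(x - 1)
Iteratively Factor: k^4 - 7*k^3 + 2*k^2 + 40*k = (k)*(k^3 - 7*k^2 + 2*k + 40) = k*(k - 5)*(k^2 - 2*k - 8) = k*(k - 5)*(k + 2)*(k - 4)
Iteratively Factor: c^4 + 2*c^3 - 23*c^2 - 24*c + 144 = (c + 4)*(c^3 - 2*c^2 - 15*c + 36) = (c - 3)*(c + 4)*(c^2 + c - 12) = (c - 3)^2*(c + 4)*(c + 4)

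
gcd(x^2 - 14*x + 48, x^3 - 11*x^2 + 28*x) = 1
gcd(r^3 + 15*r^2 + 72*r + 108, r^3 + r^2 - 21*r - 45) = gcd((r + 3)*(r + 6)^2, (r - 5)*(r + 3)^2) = r + 3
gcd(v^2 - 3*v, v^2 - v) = v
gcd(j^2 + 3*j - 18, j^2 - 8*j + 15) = j - 3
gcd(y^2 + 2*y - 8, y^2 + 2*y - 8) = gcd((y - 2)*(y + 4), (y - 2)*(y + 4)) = y^2 + 2*y - 8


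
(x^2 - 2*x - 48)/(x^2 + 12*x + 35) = (x^2 - 2*x - 48)/(x^2 + 12*x + 35)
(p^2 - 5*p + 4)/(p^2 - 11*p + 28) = (p - 1)/(p - 7)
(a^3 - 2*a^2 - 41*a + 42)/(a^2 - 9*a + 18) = (a^3 - 2*a^2 - 41*a + 42)/(a^2 - 9*a + 18)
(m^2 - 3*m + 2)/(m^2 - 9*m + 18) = (m^2 - 3*m + 2)/(m^2 - 9*m + 18)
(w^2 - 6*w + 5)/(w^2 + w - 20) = (w^2 - 6*w + 5)/(w^2 + w - 20)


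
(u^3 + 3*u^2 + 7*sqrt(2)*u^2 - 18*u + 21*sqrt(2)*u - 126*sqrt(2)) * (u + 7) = u^4 + 7*sqrt(2)*u^3 + 10*u^3 + 3*u^2 + 70*sqrt(2)*u^2 - 126*u + 21*sqrt(2)*u - 882*sqrt(2)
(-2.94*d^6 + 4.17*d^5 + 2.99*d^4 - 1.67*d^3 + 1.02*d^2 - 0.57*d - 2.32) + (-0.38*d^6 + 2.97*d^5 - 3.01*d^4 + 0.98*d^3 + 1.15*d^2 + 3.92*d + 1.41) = -3.32*d^6 + 7.14*d^5 - 0.0199999999999996*d^4 - 0.69*d^3 + 2.17*d^2 + 3.35*d - 0.91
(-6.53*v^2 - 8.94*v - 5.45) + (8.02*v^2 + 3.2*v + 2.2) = 1.49*v^2 - 5.74*v - 3.25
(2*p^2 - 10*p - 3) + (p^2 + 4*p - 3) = 3*p^2 - 6*p - 6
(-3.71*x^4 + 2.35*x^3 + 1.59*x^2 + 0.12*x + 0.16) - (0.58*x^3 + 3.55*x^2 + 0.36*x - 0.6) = -3.71*x^4 + 1.77*x^3 - 1.96*x^2 - 0.24*x + 0.76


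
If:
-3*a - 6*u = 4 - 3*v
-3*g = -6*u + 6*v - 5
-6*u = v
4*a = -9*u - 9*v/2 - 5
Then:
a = -32/25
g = 118/75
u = -1/150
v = 1/25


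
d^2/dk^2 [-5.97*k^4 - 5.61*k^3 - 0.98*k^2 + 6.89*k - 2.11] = -71.64*k^2 - 33.66*k - 1.96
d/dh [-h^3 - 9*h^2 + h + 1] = -3*h^2 - 18*h + 1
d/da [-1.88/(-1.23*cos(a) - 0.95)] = 2.3124*sin(a)/(1.23*cos(a) + 0.95)^2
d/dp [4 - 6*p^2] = -12*p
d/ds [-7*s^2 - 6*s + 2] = -14*s - 6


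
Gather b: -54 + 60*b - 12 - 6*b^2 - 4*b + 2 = -6*b^2 + 56*b - 64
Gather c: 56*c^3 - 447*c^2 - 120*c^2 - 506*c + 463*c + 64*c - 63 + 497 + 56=56*c^3 - 567*c^2 + 21*c + 490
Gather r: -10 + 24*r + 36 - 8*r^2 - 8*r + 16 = -8*r^2 + 16*r + 42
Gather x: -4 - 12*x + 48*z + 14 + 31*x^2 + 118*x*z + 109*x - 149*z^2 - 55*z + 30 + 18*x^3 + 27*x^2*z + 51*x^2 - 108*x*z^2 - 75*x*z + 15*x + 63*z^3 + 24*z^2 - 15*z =18*x^3 + x^2*(27*z + 82) + x*(-108*z^2 + 43*z + 112) + 63*z^3 - 125*z^2 - 22*z + 40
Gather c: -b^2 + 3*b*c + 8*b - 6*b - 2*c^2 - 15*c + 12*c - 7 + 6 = -b^2 + 2*b - 2*c^2 + c*(3*b - 3) - 1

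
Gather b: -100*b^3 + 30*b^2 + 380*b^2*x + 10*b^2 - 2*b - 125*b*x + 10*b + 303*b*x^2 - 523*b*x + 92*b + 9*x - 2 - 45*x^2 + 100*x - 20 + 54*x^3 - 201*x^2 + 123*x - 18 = -100*b^3 + b^2*(380*x + 40) + b*(303*x^2 - 648*x + 100) + 54*x^3 - 246*x^2 + 232*x - 40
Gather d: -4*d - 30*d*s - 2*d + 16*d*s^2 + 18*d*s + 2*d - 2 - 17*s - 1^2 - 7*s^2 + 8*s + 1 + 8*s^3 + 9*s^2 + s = d*(16*s^2 - 12*s - 4) + 8*s^3 + 2*s^2 - 8*s - 2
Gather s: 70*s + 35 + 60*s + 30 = 130*s + 65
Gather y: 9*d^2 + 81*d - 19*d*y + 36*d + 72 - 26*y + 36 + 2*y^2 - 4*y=9*d^2 + 117*d + 2*y^2 + y*(-19*d - 30) + 108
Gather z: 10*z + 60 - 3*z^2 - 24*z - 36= -3*z^2 - 14*z + 24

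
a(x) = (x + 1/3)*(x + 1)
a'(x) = 2*x + 4/3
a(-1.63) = 0.82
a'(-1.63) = -1.93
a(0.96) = 2.53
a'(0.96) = 3.25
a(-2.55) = 3.44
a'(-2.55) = -3.77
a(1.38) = 4.08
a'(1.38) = 4.09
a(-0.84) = -0.08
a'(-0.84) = -0.35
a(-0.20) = 0.11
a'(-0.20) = 0.93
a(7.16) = 61.15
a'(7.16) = 15.65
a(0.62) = 1.54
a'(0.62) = 2.57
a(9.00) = 93.33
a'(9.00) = 19.33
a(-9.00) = 69.33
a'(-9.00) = -16.67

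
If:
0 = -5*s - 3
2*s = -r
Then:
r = 6/5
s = -3/5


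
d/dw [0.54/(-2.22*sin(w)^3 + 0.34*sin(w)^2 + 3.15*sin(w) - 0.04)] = (3.5964*sin(w)^2 - 0.3672*sin(w) - 1.701)*cos(w)/(2.22*sin(w)^3 - 0.34*sin(w)^2 - 3.15*sin(w) + 0.04)^2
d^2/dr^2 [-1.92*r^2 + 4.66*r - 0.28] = -3.84000000000000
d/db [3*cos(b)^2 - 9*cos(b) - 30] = 3*(3 - 2*cos(b))*sin(b)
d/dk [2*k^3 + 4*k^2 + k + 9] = 6*k^2 + 8*k + 1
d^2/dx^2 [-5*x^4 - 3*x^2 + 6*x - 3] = -60*x^2 - 6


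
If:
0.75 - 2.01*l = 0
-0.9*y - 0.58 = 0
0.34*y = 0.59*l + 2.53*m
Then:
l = 0.37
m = -0.17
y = -0.64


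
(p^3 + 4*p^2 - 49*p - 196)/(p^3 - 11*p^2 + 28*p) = (p^2 + 11*p + 28)/(p*(p - 4))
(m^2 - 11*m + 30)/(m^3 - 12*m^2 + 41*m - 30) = 1/(m - 1)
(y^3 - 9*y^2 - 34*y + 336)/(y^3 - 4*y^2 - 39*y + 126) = (y - 8)/(y - 3)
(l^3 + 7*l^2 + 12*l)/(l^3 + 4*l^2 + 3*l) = (l + 4)/(l + 1)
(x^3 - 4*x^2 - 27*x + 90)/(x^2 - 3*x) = x - 1 - 30/x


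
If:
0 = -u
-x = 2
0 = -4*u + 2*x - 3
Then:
No Solution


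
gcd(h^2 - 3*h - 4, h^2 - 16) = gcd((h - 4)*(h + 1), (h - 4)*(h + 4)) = h - 4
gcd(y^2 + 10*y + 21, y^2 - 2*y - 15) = y + 3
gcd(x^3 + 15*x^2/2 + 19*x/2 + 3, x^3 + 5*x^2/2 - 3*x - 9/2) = x + 1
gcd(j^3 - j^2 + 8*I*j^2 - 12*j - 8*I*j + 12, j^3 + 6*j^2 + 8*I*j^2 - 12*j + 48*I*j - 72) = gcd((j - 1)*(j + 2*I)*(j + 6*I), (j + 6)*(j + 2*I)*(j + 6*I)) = j^2 + 8*I*j - 12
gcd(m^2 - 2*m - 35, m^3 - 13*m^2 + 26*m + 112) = m - 7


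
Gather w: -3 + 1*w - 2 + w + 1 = 2*w - 4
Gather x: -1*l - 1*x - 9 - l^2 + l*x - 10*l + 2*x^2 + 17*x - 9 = -l^2 - 11*l + 2*x^2 + x*(l + 16) - 18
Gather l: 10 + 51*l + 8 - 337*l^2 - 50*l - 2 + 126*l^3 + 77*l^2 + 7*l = 126*l^3 - 260*l^2 + 8*l + 16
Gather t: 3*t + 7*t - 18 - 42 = 10*t - 60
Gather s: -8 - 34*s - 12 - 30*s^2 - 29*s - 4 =-30*s^2 - 63*s - 24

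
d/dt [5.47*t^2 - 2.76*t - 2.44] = 10.94*t - 2.76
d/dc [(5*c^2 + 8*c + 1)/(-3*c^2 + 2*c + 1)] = 2*(17*c^2 + 8*c + 3)/(9*c^4 - 12*c^3 - 2*c^2 + 4*c + 1)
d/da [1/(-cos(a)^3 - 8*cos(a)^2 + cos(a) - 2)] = (-3*cos(a)^2 - 16*cos(a) + 1)*sin(a)/(sin(a)^2*cos(a) + 8*sin(a)^2 - 10)^2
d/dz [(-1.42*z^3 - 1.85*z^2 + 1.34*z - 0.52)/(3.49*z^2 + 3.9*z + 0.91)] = (-4.9558*z^4 - 11.076*z^3 - 15.7682*z^2 + 0.2626*z + 3.2474)/(12.1801*z^4 + 27.222*z^3 + 21.5618*z^2 + 7.098*z + 0.8281)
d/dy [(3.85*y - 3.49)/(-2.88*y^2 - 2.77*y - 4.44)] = (11.088*y^2 - 20.1024*y - 26.7613)/(8.2944*y^4 + 15.9552*y^3 + 33.2473*y^2 + 24.5976*y + 19.7136)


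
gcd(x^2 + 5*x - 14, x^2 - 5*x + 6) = x - 2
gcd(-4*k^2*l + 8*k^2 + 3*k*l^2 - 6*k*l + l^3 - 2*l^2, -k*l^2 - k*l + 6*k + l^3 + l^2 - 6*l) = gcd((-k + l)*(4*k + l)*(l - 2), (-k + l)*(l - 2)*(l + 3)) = k*l - 2*k - l^2 + 2*l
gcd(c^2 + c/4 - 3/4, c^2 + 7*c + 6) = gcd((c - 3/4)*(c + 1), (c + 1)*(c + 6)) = c + 1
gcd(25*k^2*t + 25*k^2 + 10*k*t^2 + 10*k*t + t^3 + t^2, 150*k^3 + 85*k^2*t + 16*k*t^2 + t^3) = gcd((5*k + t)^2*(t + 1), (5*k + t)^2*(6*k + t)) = 25*k^2 + 10*k*t + t^2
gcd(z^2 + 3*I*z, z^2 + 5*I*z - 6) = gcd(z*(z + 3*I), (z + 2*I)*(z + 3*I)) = z + 3*I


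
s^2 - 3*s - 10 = (s - 5)*(s + 2)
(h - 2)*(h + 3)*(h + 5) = h^3 + 6*h^2 - h - 30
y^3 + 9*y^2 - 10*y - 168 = (y - 4)*(y + 6)*(y + 7)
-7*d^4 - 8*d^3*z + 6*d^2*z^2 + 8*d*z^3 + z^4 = (-d + z)*(d + z)^2*(7*d + z)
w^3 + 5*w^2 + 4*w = w*(w + 1)*(w + 4)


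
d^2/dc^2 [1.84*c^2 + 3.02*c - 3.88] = 3.68000000000000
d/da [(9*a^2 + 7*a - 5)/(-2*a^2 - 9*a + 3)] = (-67*a^2 + 34*a - 24)/(4*a^4 + 36*a^3 + 69*a^2 - 54*a + 9)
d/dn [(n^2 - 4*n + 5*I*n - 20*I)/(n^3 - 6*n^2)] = (-n^3 + n^2*(8 - 10*I) + 6*n*(-4 + 15*I) - 240*I)/(n^3*(n^2 - 12*n + 36))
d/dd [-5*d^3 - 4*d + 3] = -15*d^2 - 4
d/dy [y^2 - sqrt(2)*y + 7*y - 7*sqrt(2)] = 2*y - sqrt(2) + 7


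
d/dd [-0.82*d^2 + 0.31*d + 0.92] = 0.31 - 1.64*d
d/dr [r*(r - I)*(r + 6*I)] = 3*r^2 + 10*I*r + 6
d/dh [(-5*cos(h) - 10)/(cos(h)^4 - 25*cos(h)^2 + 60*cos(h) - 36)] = 5*(-3*(1 - cos(2*h))^2/4 + 94*cos(h) + 19*cos(2*h)/2 - 2*cos(3*h) - 287/2)*sin(h)/(cos(h)^4 - 25*cos(h)^2 + 60*cos(h) - 36)^2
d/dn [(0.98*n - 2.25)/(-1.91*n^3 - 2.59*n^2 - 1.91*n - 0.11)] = (3.7436*n^3 - 10.3543*n^2 - 11.655*n - 4.4053)/(3.6481*n^6 + 9.8938*n^5 + 14.0043*n^4 + 10.314*n^3 + 4.2179*n^2 + 0.4202*n + 0.0121)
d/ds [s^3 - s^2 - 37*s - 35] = 3*s^2 - 2*s - 37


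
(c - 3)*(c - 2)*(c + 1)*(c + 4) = c^4 - 15*c^2 + 10*c + 24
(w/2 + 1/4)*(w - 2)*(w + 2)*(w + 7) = w^4/2 + 15*w^3/4 - w^2/4 - 15*w - 7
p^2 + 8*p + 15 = (p + 3)*(p + 5)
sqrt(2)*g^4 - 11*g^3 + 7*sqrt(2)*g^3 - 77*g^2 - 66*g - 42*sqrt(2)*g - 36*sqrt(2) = (g + 1)*(g + 6)*(g - 6*sqrt(2))*(sqrt(2)*g + 1)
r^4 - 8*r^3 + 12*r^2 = r^2*(r - 6)*(r - 2)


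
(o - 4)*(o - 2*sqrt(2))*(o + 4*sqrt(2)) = o^3 - 4*o^2 + 2*sqrt(2)*o^2 - 16*o - 8*sqrt(2)*o + 64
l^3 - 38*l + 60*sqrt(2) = (l - 3*sqrt(2))*(l - 2*sqrt(2))*(l + 5*sqrt(2))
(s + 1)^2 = s^2 + 2*s + 1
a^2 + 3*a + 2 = (a + 1)*(a + 2)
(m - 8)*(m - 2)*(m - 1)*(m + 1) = m^4 - 10*m^3 + 15*m^2 + 10*m - 16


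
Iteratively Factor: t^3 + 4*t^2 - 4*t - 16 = (t - 2)*(t^2 + 6*t + 8) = (t - 2)*(t + 4)*(t + 2)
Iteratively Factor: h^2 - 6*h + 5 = (h - 1)*(h - 5)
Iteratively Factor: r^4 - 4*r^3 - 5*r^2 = (r + 1)*(r^3 - 5*r^2) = r*(r + 1)*(r^2 - 5*r) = r*(r - 5)*(r + 1)*(r)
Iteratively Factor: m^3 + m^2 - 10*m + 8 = (m + 4)*(m^2 - 3*m + 2) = (m - 1)*(m + 4)*(m - 2)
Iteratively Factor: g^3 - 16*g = (g + 4)*(g^2 - 4*g) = (g - 4)*(g + 4)*(g)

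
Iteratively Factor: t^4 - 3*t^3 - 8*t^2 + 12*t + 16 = (t - 4)*(t^3 + t^2 - 4*t - 4) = (t - 4)*(t - 2)*(t^2 + 3*t + 2) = (t - 4)*(t - 2)*(t + 2)*(t + 1)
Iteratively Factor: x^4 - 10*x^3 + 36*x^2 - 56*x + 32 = (x - 2)*(x^3 - 8*x^2 + 20*x - 16) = (x - 2)^2*(x^2 - 6*x + 8) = (x - 4)*(x - 2)^2*(x - 2)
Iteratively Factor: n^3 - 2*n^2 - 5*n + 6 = (n - 1)*(n^2 - n - 6) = (n - 3)*(n - 1)*(n + 2)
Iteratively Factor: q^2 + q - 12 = (q - 3)*(q + 4)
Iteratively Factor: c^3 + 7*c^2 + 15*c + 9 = (c + 1)*(c^2 + 6*c + 9) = (c + 1)*(c + 3)*(c + 3)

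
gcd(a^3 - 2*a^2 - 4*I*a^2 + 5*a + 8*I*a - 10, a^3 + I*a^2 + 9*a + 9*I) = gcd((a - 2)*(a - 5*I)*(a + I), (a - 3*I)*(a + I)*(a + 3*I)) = a + I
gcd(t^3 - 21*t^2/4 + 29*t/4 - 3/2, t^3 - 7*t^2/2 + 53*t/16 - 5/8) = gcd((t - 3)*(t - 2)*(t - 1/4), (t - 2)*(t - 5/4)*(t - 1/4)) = t^2 - 9*t/4 + 1/2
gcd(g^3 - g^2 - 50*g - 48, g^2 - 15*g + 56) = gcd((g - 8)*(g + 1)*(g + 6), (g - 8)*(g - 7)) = g - 8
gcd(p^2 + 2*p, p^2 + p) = p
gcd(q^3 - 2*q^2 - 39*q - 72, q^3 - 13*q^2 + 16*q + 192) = q^2 - 5*q - 24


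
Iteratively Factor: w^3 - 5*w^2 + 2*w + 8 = (w - 4)*(w^2 - w - 2) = (w - 4)*(w + 1)*(w - 2)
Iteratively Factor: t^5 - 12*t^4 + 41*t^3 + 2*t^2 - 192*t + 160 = (t + 2)*(t^4 - 14*t^3 + 69*t^2 - 136*t + 80) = (t - 4)*(t + 2)*(t^3 - 10*t^2 + 29*t - 20) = (t - 5)*(t - 4)*(t + 2)*(t^2 - 5*t + 4) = (t - 5)*(t - 4)*(t - 1)*(t + 2)*(t - 4)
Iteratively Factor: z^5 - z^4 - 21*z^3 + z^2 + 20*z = (z)*(z^4 - z^3 - 21*z^2 + z + 20) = z*(z - 1)*(z^3 - 21*z - 20) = z*(z - 1)*(z + 4)*(z^2 - 4*z - 5) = z*(z - 5)*(z - 1)*(z + 4)*(z + 1)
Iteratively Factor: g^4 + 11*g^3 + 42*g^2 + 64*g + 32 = (g + 2)*(g^3 + 9*g^2 + 24*g + 16) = (g + 2)*(g + 4)*(g^2 + 5*g + 4) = (g + 1)*(g + 2)*(g + 4)*(g + 4)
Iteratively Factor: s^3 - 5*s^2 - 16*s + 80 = (s - 4)*(s^2 - s - 20) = (s - 5)*(s - 4)*(s + 4)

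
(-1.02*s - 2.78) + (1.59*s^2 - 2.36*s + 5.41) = 1.59*s^2 - 3.38*s + 2.63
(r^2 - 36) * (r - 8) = r^3 - 8*r^2 - 36*r + 288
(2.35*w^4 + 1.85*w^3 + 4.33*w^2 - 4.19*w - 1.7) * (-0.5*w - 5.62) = -1.175*w^5 - 14.132*w^4 - 12.562*w^3 - 22.2396*w^2 + 24.3978*w + 9.554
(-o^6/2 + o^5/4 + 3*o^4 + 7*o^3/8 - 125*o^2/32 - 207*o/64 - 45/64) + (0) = -o^6/2 + o^5/4 + 3*o^4 + 7*o^3/8 - 125*o^2/32 - 207*o/64 - 45/64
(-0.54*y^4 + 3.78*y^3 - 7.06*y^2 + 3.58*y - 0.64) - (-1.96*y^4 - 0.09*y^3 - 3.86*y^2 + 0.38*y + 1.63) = 1.42*y^4 + 3.87*y^3 - 3.2*y^2 + 3.2*y - 2.27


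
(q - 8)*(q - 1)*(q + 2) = q^3 - 7*q^2 - 10*q + 16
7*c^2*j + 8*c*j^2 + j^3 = j*(c + j)*(7*c + j)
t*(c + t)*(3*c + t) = 3*c^2*t + 4*c*t^2 + t^3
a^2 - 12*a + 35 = (a - 7)*(a - 5)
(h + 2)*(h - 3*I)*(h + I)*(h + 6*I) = h^4 + 2*h^3 + 4*I*h^3 + 15*h^2 + 8*I*h^2 + 30*h + 18*I*h + 36*I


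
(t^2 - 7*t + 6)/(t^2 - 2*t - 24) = (t - 1)/(t + 4)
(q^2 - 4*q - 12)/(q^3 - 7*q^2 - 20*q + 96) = (q^2 - 4*q - 12)/(q^3 - 7*q^2 - 20*q + 96)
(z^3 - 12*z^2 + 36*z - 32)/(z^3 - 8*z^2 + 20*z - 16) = (z - 8)/(z - 4)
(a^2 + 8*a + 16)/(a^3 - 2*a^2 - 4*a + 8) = (a^2 + 8*a + 16)/(a^3 - 2*a^2 - 4*a + 8)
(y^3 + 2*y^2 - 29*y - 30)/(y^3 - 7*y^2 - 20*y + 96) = (y^3 + 2*y^2 - 29*y - 30)/(y^3 - 7*y^2 - 20*y + 96)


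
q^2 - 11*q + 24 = (q - 8)*(q - 3)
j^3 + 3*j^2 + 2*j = j*(j + 1)*(j + 2)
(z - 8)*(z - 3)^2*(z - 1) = z^4 - 15*z^3 + 71*z^2 - 129*z + 72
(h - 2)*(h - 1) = h^2 - 3*h + 2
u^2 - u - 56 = (u - 8)*(u + 7)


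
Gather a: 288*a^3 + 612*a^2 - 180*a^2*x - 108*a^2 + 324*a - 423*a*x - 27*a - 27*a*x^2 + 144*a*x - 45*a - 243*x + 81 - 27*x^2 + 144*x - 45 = 288*a^3 + a^2*(504 - 180*x) + a*(-27*x^2 - 279*x + 252) - 27*x^2 - 99*x + 36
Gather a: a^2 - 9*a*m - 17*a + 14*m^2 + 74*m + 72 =a^2 + a*(-9*m - 17) + 14*m^2 + 74*m + 72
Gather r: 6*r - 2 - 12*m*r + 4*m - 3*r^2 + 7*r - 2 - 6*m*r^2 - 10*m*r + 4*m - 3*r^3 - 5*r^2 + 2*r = 8*m - 3*r^3 + r^2*(-6*m - 8) + r*(15 - 22*m) - 4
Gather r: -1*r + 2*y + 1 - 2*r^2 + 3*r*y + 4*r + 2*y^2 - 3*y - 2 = -2*r^2 + r*(3*y + 3) + 2*y^2 - y - 1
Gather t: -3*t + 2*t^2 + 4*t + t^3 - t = t^3 + 2*t^2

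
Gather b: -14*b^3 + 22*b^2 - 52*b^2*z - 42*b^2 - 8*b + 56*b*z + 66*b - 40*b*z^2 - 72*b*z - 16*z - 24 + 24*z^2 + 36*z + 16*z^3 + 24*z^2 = -14*b^3 + b^2*(-52*z - 20) + b*(-40*z^2 - 16*z + 58) + 16*z^3 + 48*z^2 + 20*z - 24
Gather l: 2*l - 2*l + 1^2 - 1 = 0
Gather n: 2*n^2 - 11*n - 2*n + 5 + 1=2*n^2 - 13*n + 6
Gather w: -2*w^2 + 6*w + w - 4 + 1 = -2*w^2 + 7*w - 3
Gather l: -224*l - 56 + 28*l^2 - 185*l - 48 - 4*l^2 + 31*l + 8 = 24*l^2 - 378*l - 96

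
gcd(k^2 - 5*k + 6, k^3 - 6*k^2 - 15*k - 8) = 1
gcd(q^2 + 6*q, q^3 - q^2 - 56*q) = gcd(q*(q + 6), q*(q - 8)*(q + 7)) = q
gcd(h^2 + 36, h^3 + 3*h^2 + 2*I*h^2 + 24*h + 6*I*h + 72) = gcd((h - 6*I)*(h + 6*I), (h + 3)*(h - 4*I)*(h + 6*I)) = h + 6*I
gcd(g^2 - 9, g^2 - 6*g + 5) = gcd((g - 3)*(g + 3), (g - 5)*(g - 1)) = 1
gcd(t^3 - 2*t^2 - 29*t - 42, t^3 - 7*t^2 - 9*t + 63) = t^2 - 4*t - 21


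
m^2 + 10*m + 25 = (m + 5)^2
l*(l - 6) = l^2 - 6*l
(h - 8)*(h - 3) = h^2 - 11*h + 24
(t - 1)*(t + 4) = t^2 + 3*t - 4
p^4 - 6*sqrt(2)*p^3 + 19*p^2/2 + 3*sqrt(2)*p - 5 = (p - 5*sqrt(2))*(p - sqrt(2))*(p - sqrt(2)/2)*(p + sqrt(2)/2)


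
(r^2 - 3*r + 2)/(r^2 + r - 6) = (r - 1)/(r + 3)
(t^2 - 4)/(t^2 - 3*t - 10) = (t - 2)/(t - 5)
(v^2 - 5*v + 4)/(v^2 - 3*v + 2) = (v - 4)/(v - 2)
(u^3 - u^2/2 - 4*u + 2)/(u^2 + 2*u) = u - 5/2 + 1/u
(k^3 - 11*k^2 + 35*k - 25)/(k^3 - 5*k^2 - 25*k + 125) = (k - 1)/(k + 5)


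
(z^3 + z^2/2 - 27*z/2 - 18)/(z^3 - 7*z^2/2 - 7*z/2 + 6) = (z + 3)/(z - 1)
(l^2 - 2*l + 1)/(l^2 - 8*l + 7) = (l - 1)/(l - 7)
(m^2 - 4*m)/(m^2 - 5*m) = (m - 4)/(m - 5)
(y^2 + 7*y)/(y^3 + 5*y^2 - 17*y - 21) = y/(y^2 - 2*y - 3)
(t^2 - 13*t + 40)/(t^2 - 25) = (t - 8)/(t + 5)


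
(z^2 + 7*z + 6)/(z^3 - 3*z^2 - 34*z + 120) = (z + 1)/(z^2 - 9*z + 20)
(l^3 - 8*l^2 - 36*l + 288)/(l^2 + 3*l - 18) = (l^2 - 14*l + 48)/(l - 3)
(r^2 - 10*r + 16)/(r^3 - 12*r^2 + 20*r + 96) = (r - 2)/(r^2 - 4*r - 12)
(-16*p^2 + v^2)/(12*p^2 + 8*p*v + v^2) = (-16*p^2 + v^2)/(12*p^2 + 8*p*v + v^2)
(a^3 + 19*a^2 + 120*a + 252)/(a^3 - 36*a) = (a^2 + 13*a + 42)/(a*(a - 6))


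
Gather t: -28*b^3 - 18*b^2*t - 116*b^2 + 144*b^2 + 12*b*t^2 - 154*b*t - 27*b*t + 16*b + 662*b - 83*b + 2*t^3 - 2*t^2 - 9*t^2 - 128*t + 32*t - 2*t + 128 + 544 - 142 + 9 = -28*b^3 + 28*b^2 + 595*b + 2*t^3 + t^2*(12*b - 11) + t*(-18*b^2 - 181*b - 98) + 539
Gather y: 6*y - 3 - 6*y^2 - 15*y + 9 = -6*y^2 - 9*y + 6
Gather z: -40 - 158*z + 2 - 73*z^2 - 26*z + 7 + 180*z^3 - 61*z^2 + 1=180*z^3 - 134*z^2 - 184*z - 30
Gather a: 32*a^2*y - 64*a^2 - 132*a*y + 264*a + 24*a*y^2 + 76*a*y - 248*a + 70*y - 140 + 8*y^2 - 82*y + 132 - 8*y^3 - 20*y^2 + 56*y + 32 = a^2*(32*y - 64) + a*(24*y^2 - 56*y + 16) - 8*y^3 - 12*y^2 + 44*y + 24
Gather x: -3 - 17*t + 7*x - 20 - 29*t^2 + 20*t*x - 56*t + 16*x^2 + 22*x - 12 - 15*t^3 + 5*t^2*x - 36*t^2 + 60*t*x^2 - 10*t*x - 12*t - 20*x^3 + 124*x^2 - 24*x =-15*t^3 - 65*t^2 - 85*t - 20*x^3 + x^2*(60*t + 140) + x*(5*t^2 + 10*t + 5) - 35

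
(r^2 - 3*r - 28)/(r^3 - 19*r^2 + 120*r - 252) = (r + 4)/(r^2 - 12*r + 36)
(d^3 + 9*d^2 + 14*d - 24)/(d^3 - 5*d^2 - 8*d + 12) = (d^2 + 10*d + 24)/(d^2 - 4*d - 12)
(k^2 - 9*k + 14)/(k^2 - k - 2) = (k - 7)/(k + 1)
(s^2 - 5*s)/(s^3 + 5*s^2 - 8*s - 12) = s*(s - 5)/(s^3 + 5*s^2 - 8*s - 12)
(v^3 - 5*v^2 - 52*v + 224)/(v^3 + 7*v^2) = 1 - 12/v + 32/v^2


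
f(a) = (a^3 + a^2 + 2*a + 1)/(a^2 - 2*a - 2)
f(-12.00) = -9.68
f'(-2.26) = 0.56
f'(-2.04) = 0.51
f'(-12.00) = 0.95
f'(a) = (2 - 2*a)*(a^3 + a^2 + 2*a + 1)/(a^2 - 2*a - 2)^2 + (3*a^2 + 2*a + 2)/(a^2 - 2*a - 2) = (a^4 - 4*a^3 - 10*a^2 - 6*a - 2)/(a^4 - 4*a^3 + 8*a + 4)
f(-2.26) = -1.31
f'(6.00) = 0.07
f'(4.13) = -4.07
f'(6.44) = 0.28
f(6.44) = 12.12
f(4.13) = 14.24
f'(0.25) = -0.70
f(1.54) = -3.73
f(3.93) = 15.22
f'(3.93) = -5.91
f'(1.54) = -5.99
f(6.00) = 12.05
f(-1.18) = -0.92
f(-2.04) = -1.19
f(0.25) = -0.65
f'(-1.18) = -0.11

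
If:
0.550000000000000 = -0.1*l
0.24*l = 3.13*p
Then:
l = -5.50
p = -0.42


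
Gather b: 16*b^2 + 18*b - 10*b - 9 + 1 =16*b^2 + 8*b - 8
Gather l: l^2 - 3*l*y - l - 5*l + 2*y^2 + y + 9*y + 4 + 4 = l^2 + l*(-3*y - 6) + 2*y^2 + 10*y + 8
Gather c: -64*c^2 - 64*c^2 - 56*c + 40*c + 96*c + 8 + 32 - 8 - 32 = -128*c^2 + 80*c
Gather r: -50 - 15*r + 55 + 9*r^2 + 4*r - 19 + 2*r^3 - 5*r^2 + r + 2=2*r^3 + 4*r^2 - 10*r - 12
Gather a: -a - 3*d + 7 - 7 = -a - 3*d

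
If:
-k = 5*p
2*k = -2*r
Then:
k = -r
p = r/5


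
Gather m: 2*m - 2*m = 0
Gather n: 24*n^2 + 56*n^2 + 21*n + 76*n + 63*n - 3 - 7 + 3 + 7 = 80*n^2 + 160*n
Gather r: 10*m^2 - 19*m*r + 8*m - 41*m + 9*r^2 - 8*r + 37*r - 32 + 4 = 10*m^2 - 33*m + 9*r^2 + r*(29 - 19*m) - 28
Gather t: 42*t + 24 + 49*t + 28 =91*t + 52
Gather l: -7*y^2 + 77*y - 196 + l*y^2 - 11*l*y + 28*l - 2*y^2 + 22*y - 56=l*(y^2 - 11*y + 28) - 9*y^2 + 99*y - 252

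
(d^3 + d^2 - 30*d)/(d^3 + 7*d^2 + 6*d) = (d - 5)/(d + 1)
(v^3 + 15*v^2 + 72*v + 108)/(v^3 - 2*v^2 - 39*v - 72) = (v^2 + 12*v + 36)/(v^2 - 5*v - 24)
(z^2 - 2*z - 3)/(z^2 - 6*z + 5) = (z^2 - 2*z - 3)/(z^2 - 6*z + 5)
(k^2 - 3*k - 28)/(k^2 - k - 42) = (k + 4)/(k + 6)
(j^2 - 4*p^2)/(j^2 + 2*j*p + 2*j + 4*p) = (j - 2*p)/(j + 2)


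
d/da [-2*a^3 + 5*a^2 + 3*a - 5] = -6*a^2 + 10*a + 3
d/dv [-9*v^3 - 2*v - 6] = -27*v^2 - 2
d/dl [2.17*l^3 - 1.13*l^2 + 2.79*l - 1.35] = 6.51*l^2 - 2.26*l + 2.79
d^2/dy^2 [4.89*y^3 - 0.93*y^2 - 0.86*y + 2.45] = 29.34*y - 1.86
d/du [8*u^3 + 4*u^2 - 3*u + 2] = 24*u^2 + 8*u - 3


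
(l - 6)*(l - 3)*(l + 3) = l^3 - 6*l^2 - 9*l + 54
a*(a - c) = a^2 - a*c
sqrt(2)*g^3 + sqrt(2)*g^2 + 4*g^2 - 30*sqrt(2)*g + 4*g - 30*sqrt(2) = (g - 3*sqrt(2))*(g + 5*sqrt(2))*(sqrt(2)*g + sqrt(2))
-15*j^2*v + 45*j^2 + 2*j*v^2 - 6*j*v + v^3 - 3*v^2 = (-3*j + v)*(5*j + v)*(v - 3)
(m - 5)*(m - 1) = m^2 - 6*m + 5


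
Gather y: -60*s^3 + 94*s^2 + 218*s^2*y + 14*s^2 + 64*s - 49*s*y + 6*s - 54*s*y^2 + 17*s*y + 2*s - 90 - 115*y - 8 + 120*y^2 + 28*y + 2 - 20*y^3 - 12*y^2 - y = -60*s^3 + 108*s^2 + 72*s - 20*y^3 + y^2*(108 - 54*s) + y*(218*s^2 - 32*s - 88) - 96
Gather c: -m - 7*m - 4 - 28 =-8*m - 32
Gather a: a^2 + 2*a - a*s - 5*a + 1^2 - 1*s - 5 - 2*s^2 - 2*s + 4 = a^2 + a*(-s - 3) - 2*s^2 - 3*s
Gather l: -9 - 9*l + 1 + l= -8*l - 8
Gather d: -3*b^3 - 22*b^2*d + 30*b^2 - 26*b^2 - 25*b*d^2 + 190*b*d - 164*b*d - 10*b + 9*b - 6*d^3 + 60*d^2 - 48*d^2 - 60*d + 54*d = -3*b^3 + 4*b^2 - b - 6*d^3 + d^2*(12 - 25*b) + d*(-22*b^2 + 26*b - 6)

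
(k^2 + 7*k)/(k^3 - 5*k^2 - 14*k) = (k + 7)/(k^2 - 5*k - 14)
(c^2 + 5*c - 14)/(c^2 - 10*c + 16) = (c + 7)/(c - 8)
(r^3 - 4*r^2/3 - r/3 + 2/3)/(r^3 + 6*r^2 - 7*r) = (3*r^2 - r - 2)/(3*r*(r + 7))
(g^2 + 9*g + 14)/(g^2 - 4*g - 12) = (g + 7)/(g - 6)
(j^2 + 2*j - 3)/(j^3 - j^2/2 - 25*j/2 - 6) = 2*(j - 1)/(2*j^2 - 7*j - 4)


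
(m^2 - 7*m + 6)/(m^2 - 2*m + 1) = (m - 6)/(m - 1)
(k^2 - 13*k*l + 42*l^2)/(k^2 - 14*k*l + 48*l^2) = (k - 7*l)/(k - 8*l)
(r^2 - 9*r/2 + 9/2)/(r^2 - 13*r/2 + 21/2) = (2*r - 3)/(2*r - 7)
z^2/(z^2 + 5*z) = z/(z + 5)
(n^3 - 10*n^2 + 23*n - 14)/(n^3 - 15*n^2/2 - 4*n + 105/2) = 2*(n^2 - 3*n + 2)/(2*n^2 - n - 15)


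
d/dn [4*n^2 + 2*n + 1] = 8*n + 2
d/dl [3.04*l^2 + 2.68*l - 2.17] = 6.08*l + 2.68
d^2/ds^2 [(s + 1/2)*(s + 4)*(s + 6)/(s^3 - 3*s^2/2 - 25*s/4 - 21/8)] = 24*(64*s^3 + 468*s^2 + 72*s + 771)/(64*s^6 - 384*s^5 - 240*s^4 + 3520*s^3 + 1260*s^2 - 10584*s - 9261)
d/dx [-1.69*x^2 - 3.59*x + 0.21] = -3.38*x - 3.59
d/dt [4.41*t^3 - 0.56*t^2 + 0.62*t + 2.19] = 13.23*t^2 - 1.12*t + 0.62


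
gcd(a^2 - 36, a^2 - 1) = 1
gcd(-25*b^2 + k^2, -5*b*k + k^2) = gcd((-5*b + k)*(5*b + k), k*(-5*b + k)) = 5*b - k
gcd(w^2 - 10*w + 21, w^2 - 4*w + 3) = w - 3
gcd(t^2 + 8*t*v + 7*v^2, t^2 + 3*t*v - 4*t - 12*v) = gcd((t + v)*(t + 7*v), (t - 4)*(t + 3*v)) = 1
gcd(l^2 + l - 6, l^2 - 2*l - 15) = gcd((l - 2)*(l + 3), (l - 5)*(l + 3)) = l + 3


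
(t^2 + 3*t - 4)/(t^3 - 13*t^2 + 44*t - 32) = (t + 4)/(t^2 - 12*t + 32)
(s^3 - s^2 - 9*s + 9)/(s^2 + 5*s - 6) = (s^2 - 9)/(s + 6)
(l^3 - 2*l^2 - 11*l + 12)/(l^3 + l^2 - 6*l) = (l^2 - 5*l + 4)/(l*(l - 2))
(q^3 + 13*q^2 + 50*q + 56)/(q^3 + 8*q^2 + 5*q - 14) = (q + 4)/(q - 1)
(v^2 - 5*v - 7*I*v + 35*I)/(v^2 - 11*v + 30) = (v - 7*I)/(v - 6)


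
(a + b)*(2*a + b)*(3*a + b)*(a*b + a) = 6*a^4*b + 6*a^4 + 11*a^3*b^2 + 11*a^3*b + 6*a^2*b^3 + 6*a^2*b^2 + a*b^4 + a*b^3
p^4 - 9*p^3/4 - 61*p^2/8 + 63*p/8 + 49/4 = (p - 7/2)*(p - 7/4)*(p + 1)*(p + 2)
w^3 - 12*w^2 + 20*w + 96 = (w - 8)*(w - 6)*(w + 2)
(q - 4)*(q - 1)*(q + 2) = q^3 - 3*q^2 - 6*q + 8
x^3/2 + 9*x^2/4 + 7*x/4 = x*(x/2 + 1/2)*(x + 7/2)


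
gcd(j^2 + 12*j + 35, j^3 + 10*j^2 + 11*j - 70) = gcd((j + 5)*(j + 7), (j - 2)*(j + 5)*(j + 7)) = j^2 + 12*j + 35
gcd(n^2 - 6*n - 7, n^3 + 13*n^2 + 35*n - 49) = 1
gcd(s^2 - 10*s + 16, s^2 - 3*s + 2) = s - 2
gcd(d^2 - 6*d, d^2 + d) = d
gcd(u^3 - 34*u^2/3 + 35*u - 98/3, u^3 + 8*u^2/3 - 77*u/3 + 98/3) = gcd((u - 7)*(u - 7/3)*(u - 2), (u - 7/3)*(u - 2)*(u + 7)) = u^2 - 13*u/3 + 14/3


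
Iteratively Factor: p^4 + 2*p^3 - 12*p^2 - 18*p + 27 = (p + 3)*(p^3 - p^2 - 9*p + 9) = (p + 3)^2*(p^2 - 4*p + 3) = (p - 1)*(p + 3)^2*(p - 3)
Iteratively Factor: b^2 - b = (b)*(b - 1)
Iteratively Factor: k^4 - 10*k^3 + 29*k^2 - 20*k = (k - 4)*(k^3 - 6*k^2 + 5*k) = k*(k - 4)*(k^2 - 6*k + 5) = k*(k - 5)*(k - 4)*(k - 1)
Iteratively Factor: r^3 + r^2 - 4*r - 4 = (r + 2)*(r^2 - r - 2) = (r - 2)*(r + 2)*(r + 1)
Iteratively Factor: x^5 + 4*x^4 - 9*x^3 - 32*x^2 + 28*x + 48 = (x - 2)*(x^4 + 6*x^3 + 3*x^2 - 26*x - 24) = (x - 2)^2*(x^3 + 8*x^2 + 19*x + 12) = (x - 2)^2*(x + 3)*(x^2 + 5*x + 4) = (x - 2)^2*(x + 1)*(x + 3)*(x + 4)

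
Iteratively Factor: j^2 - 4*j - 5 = (j - 5)*(j + 1)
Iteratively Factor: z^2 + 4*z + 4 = (z + 2)*(z + 2)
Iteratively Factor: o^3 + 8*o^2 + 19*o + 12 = (o + 3)*(o^2 + 5*o + 4) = (o + 1)*(o + 3)*(o + 4)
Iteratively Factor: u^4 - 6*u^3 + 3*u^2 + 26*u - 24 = (u - 4)*(u^3 - 2*u^2 - 5*u + 6) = (u - 4)*(u - 1)*(u^2 - u - 6) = (u - 4)*(u - 1)*(u + 2)*(u - 3)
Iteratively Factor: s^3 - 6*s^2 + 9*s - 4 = (s - 4)*(s^2 - 2*s + 1) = (s - 4)*(s - 1)*(s - 1)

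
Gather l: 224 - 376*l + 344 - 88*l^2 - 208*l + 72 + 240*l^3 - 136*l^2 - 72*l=240*l^3 - 224*l^2 - 656*l + 640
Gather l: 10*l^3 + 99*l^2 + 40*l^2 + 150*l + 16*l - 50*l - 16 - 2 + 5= 10*l^3 + 139*l^2 + 116*l - 13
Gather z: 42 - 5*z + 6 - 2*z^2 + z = -2*z^2 - 4*z + 48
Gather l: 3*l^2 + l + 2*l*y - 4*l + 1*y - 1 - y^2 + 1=3*l^2 + l*(2*y - 3) - y^2 + y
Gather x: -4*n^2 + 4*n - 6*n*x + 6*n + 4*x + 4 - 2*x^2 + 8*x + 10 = -4*n^2 + 10*n - 2*x^2 + x*(12 - 6*n) + 14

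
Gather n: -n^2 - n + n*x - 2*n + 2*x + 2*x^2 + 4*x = -n^2 + n*(x - 3) + 2*x^2 + 6*x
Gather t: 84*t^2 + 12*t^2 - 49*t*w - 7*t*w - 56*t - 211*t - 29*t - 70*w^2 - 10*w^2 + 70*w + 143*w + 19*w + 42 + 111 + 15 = 96*t^2 + t*(-56*w - 296) - 80*w^2 + 232*w + 168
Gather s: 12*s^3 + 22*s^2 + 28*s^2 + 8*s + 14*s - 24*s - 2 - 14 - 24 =12*s^3 + 50*s^2 - 2*s - 40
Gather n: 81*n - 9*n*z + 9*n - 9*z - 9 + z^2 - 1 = n*(90 - 9*z) + z^2 - 9*z - 10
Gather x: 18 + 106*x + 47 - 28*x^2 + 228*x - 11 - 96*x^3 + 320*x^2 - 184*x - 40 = -96*x^3 + 292*x^2 + 150*x + 14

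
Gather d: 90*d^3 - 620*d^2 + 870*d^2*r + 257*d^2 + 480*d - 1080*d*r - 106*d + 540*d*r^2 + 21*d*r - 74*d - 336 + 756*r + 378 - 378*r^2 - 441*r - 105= 90*d^3 + d^2*(870*r - 363) + d*(540*r^2 - 1059*r + 300) - 378*r^2 + 315*r - 63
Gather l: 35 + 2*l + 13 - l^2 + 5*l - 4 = -l^2 + 7*l + 44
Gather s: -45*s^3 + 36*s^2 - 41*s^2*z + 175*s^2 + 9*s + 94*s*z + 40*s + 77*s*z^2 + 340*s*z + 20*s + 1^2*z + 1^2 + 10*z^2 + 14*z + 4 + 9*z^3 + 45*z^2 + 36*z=-45*s^3 + s^2*(211 - 41*z) + s*(77*z^2 + 434*z + 69) + 9*z^3 + 55*z^2 + 51*z + 5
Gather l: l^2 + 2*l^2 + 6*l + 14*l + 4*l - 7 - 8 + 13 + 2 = 3*l^2 + 24*l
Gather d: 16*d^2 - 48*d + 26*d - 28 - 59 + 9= 16*d^2 - 22*d - 78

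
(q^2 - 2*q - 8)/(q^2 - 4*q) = (q + 2)/q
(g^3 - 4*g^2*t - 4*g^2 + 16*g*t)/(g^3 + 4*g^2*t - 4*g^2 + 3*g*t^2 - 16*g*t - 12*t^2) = g*(g - 4*t)/(g^2 + 4*g*t + 3*t^2)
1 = 1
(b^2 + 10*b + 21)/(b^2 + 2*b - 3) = (b + 7)/(b - 1)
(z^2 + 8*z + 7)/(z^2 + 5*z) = (z^2 + 8*z + 7)/(z*(z + 5))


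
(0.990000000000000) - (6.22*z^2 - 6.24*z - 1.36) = -6.22*z^2 + 6.24*z + 2.35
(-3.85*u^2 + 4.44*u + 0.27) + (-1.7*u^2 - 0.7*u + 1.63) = -5.55*u^2 + 3.74*u + 1.9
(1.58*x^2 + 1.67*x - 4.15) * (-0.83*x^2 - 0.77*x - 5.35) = -1.3114*x^4 - 2.6027*x^3 - 6.2944*x^2 - 5.739*x + 22.2025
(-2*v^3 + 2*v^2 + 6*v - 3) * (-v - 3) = 2*v^4 + 4*v^3 - 12*v^2 - 15*v + 9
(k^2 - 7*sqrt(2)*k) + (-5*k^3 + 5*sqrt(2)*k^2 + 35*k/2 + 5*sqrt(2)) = -5*k^3 + k^2 + 5*sqrt(2)*k^2 - 7*sqrt(2)*k + 35*k/2 + 5*sqrt(2)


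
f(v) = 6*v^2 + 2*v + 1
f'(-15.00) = -178.00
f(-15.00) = 1321.00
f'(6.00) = 74.00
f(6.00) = 229.00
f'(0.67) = 10.04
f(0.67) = 5.03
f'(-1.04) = -10.48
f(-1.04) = 5.41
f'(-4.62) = -53.44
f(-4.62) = 119.83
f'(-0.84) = -8.08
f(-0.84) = 3.55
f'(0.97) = 13.64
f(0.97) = 8.59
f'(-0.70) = -6.40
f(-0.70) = 2.54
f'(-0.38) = -2.56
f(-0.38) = 1.11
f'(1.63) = 21.56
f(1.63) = 20.20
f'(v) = 12*v + 2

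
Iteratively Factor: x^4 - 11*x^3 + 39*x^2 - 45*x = (x - 3)*(x^3 - 8*x^2 + 15*x) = (x - 3)^2*(x^2 - 5*x) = x*(x - 3)^2*(x - 5)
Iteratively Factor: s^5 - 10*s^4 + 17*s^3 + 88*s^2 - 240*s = (s - 4)*(s^4 - 6*s^3 - 7*s^2 + 60*s) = s*(s - 4)*(s^3 - 6*s^2 - 7*s + 60) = s*(s - 5)*(s - 4)*(s^2 - s - 12) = s*(s - 5)*(s - 4)*(s + 3)*(s - 4)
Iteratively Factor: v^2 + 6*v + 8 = (v + 4)*(v + 2)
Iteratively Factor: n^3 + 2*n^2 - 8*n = (n - 2)*(n^2 + 4*n) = n*(n - 2)*(n + 4)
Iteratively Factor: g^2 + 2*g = (g)*(g + 2)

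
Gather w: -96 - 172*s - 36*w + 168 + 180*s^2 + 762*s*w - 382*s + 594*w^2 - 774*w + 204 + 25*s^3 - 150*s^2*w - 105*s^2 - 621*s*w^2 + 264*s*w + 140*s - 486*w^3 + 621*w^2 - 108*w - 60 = 25*s^3 + 75*s^2 - 414*s - 486*w^3 + w^2*(1215 - 621*s) + w*(-150*s^2 + 1026*s - 918) + 216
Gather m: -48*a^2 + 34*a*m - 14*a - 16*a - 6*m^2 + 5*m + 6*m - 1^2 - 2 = -48*a^2 - 30*a - 6*m^2 + m*(34*a + 11) - 3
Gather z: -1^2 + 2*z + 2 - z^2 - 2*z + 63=64 - z^2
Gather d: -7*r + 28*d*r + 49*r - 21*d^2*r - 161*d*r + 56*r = -21*d^2*r - 133*d*r + 98*r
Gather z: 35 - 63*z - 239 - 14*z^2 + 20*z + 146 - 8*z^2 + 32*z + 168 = -22*z^2 - 11*z + 110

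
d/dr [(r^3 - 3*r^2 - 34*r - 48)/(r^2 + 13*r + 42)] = (r^4 + 26*r^3 + 121*r^2 - 156*r - 804)/(r^4 + 26*r^3 + 253*r^2 + 1092*r + 1764)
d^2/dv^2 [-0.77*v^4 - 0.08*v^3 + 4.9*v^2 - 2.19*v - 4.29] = -9.24*v^2 - 0.48*v + 9.8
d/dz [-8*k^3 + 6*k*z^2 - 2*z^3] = 6*z*(2*k - z)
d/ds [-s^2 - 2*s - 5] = -2*s - 2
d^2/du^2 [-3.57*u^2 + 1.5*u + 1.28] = -7.14000000000000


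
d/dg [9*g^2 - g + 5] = 18*g - 1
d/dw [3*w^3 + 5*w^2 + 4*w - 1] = 9*w^2 + 10*w + 4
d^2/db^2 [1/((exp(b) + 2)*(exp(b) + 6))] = 4*(exp(3*b) + 6*exp(2*b) + 4*exp(b) - 24)*exp(b)/(exp(6*b) + 24*exp(5*b) + 228*exp(4*b) + 1088*exp(3*b) + 2736*exp(2*b) + 3456*exp(b) + 1728)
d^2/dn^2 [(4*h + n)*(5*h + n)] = 2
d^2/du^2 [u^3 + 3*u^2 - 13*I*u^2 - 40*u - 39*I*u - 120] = 6*u + 6 - 26*I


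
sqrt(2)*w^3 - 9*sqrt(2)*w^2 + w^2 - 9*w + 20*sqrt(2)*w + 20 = (w - 5)*(w - 4)*(sqrt(2)*w + 1)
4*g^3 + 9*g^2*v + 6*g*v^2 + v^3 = (g + v)^2*(4*g + v)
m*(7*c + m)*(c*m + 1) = 7*c^2*m^2 + c*m^3 + 7*c*m + m^2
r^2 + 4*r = r*(r + 4)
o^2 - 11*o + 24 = (o - 8)*(o - 3)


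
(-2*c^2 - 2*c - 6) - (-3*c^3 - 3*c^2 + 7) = 3*c^3 + c^2 - 2*c - 13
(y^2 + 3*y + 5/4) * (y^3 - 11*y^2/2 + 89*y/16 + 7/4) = y^5 - 5*y^4/2 - 155*y^3/16 + 185*y^2/16 + 781*y/64 + 35/16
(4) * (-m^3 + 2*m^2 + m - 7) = -4*m^3 + 8*m^2 + 4*m - 28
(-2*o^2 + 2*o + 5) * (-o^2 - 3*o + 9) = 2*o^4 + 4*o^3 - 29*o^2 + 3*o + 45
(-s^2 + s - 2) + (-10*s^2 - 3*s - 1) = -11*s^2 - 2*s - 3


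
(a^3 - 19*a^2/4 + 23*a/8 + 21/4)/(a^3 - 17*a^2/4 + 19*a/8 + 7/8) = (4*a^2 - 5*a - 6)/(4*a^2 - 3*a - 1)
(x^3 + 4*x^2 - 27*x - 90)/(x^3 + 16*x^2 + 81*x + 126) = (x - 5)/(x + 7)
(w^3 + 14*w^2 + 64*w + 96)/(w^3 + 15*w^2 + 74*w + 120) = (w + 4)/(w + 5)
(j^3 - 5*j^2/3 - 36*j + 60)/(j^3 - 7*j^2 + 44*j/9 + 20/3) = 3*(j + 6)/(3*j + 2)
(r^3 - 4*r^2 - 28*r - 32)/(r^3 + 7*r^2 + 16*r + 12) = (r - 8)/(r + 3)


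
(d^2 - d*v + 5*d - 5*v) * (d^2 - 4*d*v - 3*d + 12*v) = d^4 - 5*d^3*v + 2*d^3 + 4*d^2*v^2 - 10*d^2*v - 15*d^2 + 8*d*v^2 + 75*d*v - 60*v^2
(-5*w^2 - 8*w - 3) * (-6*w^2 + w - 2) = 30*w^4 + 43*w^3 + 20*w^2 + 13*w + 6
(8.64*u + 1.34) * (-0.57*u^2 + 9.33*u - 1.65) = -4.9248*u^3 + 79.8474*u^2 - 1.7538*u - 2.211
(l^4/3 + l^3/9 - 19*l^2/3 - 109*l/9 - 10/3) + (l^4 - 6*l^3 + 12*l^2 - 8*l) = 4*l^4/3 - 53*l^3/9 + 17*l^2/3 - 181*l/9 - 10/3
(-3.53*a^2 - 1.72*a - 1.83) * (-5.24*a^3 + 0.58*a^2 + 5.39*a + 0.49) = 18.4972*a^5 + 6.9654*a^4 - 10.4351*a^3 - 12.0619*a^2 - 10.7065*a - 0.8967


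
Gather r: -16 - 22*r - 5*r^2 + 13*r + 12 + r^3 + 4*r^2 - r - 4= r^3 - r^2 - 10*r - 8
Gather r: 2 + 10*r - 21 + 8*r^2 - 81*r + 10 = 8*r^2 - 71*r - 9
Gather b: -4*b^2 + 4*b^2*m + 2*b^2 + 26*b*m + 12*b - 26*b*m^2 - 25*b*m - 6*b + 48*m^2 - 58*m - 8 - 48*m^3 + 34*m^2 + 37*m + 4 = b^2*(4*m - 2) + b*(-26*m^2 + m + 6) - 48*m^3 + 82*m^2 - 21*m - 4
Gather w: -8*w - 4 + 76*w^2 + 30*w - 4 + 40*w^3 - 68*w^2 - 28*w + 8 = 40*w^3 + 8*w^2 - 6*w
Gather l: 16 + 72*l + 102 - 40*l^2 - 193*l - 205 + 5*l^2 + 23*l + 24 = -35*l^2 - 98*l - 63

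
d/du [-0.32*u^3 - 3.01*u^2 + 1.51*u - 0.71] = -0.96*u^2 - 6.02*u + 1.51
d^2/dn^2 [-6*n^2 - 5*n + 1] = -12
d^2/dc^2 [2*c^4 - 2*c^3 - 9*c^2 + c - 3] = 24*c^2 - 12*c - 18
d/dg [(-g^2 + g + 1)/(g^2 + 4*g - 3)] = (-5*g^2 + 4*g - 7)/(g^4 + 8*g^3 + 10*g^2 - 24*g + 9)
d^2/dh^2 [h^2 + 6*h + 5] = 2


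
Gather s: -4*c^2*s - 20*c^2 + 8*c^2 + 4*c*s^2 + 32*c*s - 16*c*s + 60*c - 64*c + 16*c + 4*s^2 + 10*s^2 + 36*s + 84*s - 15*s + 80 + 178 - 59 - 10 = -12*c^2 + 12*c + s^2*(4*c + 14) + s*(-4*c^2 + 16*c + 105) + 189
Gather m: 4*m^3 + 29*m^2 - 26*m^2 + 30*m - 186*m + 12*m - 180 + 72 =4*m^3 + 3*m^2 - 144*m - 108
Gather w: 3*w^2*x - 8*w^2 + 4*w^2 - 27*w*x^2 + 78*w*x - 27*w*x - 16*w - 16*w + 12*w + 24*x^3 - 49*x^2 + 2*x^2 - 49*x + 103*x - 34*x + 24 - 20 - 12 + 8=w^2*(3*x - 4) + w*(-27*x^2 + 51*x - 20) + 24*x^3 - 47*x^2 + 20*x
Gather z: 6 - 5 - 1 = 0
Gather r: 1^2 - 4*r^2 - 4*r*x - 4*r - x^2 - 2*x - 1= -4*r^2 + r*(-4*x - 4) - x^2 - 2*x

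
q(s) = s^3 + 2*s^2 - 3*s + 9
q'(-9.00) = 204.00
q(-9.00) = -531.00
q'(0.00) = -3.00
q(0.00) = 9.00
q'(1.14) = 5.46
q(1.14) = 9.66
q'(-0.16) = -3.56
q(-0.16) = 9.53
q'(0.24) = -1.87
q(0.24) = 8.41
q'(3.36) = 44.31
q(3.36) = 59.43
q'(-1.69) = -1.19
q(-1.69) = 14.96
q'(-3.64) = 22.19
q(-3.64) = -1.81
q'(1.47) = 9.36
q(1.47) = 12.09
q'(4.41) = 72.98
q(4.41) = 120.43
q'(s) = 3*s^2 + 4*s - 3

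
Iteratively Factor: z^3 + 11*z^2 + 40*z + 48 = (z + 3)*(z^2 + 8*z + 16) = (z + 3)*(z + 4)*(z + 4)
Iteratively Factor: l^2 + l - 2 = (l - 1)*(l + 2)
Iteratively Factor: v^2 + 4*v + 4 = (v + 2)*(v + 2)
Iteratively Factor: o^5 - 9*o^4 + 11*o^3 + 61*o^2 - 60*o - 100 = (o - 5)*(o^4 - 4*o^3 - 9*o^2 + 16*o + 20) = (o - 5)*(o + 1)*(o^3 - 5*o^2 - 4*o + 20) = (o - 5)*(o + 1)*(o + 2)*(o^2 - 7*o + 10) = (o - 5)*(o - 2)*(o + 1)*(o + 2)*(o - 5)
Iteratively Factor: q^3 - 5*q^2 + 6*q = (q - 2)*(q^2 - 3*q) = q*(q - 2)*(q - 3)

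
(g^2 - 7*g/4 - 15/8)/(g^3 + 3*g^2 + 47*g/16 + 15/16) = 2*(2*g - 5)/(4*g^2 + 9*g + 5)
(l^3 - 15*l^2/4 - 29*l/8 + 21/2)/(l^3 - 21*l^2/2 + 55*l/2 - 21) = (l^2 - 9*l/4 - 7)/(l^2 - 9*l + 14)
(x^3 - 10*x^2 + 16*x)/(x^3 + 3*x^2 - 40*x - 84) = x*(x^2 - 10*x + 16)/(x^3 + 3*x^2 - 40*x - 84)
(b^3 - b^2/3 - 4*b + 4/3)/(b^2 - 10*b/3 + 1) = (b^2 - 4)/(b - 3)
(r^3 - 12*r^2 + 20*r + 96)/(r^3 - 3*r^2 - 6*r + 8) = (r^2 - 14*r + 48)/(r^2 - 5*r + 4)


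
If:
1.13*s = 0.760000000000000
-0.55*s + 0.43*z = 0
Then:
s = 0.67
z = 0.86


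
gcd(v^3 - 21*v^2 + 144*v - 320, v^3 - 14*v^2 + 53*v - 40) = v^2 - 13*v + 40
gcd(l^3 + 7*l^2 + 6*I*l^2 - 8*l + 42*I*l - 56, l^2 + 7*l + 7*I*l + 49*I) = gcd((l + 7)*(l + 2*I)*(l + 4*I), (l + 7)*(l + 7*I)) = l + 7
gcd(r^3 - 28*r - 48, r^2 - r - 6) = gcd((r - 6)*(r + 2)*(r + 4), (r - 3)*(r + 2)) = r + 2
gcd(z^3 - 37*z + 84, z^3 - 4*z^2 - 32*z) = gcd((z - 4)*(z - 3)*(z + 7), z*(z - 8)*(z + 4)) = 1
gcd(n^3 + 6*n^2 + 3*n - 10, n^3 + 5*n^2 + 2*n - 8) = n^2 + n - 2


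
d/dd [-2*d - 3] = -2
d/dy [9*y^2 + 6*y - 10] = 18*y + 6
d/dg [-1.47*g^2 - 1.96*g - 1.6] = -2.94*g - 1.96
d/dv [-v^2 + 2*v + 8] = 2 - 2*v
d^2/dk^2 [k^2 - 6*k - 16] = 2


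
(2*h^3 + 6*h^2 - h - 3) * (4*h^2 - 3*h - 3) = 8*h^5 + 18*h^4 - 28*h^3 - 27*h^2 + 12*h + 9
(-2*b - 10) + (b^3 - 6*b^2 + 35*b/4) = b^3 - 6*b^2 + 27*b/4 - 10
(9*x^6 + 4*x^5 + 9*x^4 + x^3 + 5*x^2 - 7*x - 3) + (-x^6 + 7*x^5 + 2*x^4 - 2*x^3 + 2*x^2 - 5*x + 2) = 8*x^6 + 11*x^5 + 11*x^4 - x^3 + 7*x^2 - 12*x - 1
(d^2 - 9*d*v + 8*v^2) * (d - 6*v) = d^3 - 15*d^2*v + 62*d*v^2 - 48*v^3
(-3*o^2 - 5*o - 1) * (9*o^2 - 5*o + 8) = -27*o^4 - 30*o^3 - 8*o^2 - 35*o - 8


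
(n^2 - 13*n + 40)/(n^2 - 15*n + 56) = (n - 5)/(n - 7)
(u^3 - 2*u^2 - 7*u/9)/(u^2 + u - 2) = u*(9*u^2 - 18*u - 7)/(9*(u^2 + u - 2))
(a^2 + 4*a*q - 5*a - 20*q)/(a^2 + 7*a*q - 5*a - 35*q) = (a + 4*q)/(a + 7*q)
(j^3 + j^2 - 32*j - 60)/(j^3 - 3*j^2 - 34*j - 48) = (j^2 - j - 30)/(j^2 - 5*j - 24)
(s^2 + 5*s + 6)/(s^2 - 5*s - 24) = (s + 2)/(s - 8)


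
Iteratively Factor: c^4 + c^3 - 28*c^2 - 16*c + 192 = (c - 3)*(c^3 + 4*c^2 - 16*c - 64) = (c - 3)*(c + 4)*(c^2 - 16) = (c - 4)*(c - 3)*(c + 4)*(c + 4)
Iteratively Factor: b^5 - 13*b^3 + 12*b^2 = (b - 3)*(b^4 + 3*b^3 - 4*b^2) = (b - 3)*(b + 4)*(b^3 - b^2) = (b - 3)*(b - 1)*(b + 4)*(b^2) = b*(b - 3)*(b - 1)*(b + 4)*(b)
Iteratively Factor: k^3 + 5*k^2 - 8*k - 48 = (k + 4)*(k^2 + k - 12) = (k + 4)^2*(k - 3)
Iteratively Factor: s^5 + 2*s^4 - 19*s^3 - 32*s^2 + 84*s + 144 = (s + 2)*(s^4 - 19*s^2 + 6*s + 72) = (s - 3)*(s + 2)*(s^3 + 3*s^2 - 10*s - 24) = (s - 3)*(s + 2)*(s + 4)*(s^2 - s - 6) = (s - 3)^2*(s + 2)*(s + 4)*(s + 2)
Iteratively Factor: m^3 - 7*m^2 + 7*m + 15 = (m - 3)*(m^2 - 4*m - 5) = (m - 5)*(m - 3)*(m + 1)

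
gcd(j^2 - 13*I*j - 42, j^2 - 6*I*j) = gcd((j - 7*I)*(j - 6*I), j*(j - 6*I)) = j - 6*I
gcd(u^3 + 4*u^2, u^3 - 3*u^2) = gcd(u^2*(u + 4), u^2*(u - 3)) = u^2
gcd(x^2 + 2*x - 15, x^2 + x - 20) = x + 5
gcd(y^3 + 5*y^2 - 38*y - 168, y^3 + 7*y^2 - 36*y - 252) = y^2 + y - 42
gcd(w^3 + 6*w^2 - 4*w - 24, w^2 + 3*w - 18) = w + 6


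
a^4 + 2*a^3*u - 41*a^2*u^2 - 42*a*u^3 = a*(a - 6*u)*(a + u)*(a + 7*u)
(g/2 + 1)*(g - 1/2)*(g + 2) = g^3/2 + 7*g^2/4 + g - 1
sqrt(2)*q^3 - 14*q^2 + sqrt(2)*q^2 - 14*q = q*(q - 7*sqrt(2))*(sqrt(2)*q + sqrt(2))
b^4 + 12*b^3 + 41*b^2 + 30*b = b*(b + 1)*(b + 5)*(b + 6)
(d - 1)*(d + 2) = d^2 + d - 2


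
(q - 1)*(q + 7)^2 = q^3 + 13*q^2 + 35*q - 49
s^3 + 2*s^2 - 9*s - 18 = (s - 3)*(s + 2)*(s + 3)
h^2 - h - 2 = (h - 2)*(h + 1)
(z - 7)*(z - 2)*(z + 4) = z^3 - 5*z^2 - 22*z + 56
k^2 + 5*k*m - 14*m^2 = (k - 2*m)*(k + 7*m)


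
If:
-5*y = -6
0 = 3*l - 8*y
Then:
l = 16/5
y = 6/5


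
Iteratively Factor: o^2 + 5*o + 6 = (o + 2)*(o + 3)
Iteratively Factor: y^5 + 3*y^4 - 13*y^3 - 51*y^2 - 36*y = (y + 1)*(y^4 + 2*y^3 - 15*y^2 - 36*y) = (y - 4)*(y + 1)*(y^3 + 6*y^2 + 9*y) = (y - 4)*(y + 1)*(y + 3)*(y^2 + 3*y) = y*(y - 4)*(y + 1)*(y + 3)*(y + 3)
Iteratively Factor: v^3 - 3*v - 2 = (v + 1)*(v^2 - v - 2) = (v - 2)*(v + 1)*(v + 1)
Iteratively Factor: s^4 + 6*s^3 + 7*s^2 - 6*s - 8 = (s + 4)*(s^3 + 2*s^2 - s - 2) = (s + 2)*(s + 4)*(s^2 - 1) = (s + 1)*(s + 2)*(s + 4)*(s - 1)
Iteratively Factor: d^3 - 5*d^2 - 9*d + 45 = (d - 5)*(d^2 - 9) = (d - 5)*(d + 3)*(d - 3)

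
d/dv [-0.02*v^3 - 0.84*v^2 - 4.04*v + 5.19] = -0.06*v^2 - 1.68*v - 4.04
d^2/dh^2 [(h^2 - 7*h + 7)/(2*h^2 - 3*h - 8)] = 22*(-2*h^3 + 12*h^2 - 42*h + 37)/(8*h^6 - 36*h^5 - 42*h^4 + 261*h^3 + 168*h^2 - 576*h - 512)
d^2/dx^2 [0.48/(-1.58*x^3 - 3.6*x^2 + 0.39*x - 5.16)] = ((4.5504*x + 3.456)*(1.58*x^3 + 3.6*x^2 - 0.39*x + 5.16) - 0.48*(4.74*x^2 + 7.2*x - 0.39)*(9.48*x^2 + 14.4*x - 0.78))/(1.58*x^3 + 3.6*x^2 - 0.39*x + 5.16)^3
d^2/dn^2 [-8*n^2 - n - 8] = -16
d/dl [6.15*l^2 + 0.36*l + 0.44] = 12.3*l + 0.36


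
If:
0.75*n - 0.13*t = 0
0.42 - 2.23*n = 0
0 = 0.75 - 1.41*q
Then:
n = 0.19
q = 0.53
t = 1.09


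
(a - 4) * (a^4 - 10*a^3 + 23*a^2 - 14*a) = a^5 - 14*a^4 + 63*a^3 - 106*a^2 + 56*a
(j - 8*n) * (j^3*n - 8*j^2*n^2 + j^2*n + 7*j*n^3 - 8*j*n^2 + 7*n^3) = j^4*n - 16*j^3*n^2 + j^3*n + 71*j^2*n^3 - 16*j^2*n^2 - 56*j*n^4 + 71*j*n^3 - 56*n^4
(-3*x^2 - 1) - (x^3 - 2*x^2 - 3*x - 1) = -x^3 - x^2 + 3*x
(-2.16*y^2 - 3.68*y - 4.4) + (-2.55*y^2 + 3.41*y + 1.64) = -4.71*y^2 - 0.27*y - 2.76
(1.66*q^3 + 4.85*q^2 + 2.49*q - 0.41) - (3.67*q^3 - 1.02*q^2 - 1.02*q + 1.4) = -2.01*q^3 + 5.87*q^2 + 3.51*q - 1.81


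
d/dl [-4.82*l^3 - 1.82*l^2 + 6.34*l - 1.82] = -14.46*l^2 - 3.64*l + 6.34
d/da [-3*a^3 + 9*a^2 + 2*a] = -9*a^2 + 18*a + 2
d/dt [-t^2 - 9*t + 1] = -2*t - 9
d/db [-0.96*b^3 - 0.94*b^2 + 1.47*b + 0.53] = -2.88*b^2 - 1.88*b + 1.47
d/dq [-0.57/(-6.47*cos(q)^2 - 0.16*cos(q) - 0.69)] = (7.3758*cos(q) + 0.0912)*sin(q)/(6.47*cos(q)^2 + 0.16*cos(q) + 0.69)^2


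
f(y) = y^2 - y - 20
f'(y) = 2*y - 1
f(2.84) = -14.77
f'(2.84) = 4.68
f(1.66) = -18.90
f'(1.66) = 2.32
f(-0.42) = -19.40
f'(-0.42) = -1.84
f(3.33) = -12.24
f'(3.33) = 5.66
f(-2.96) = -8.28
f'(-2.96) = -6.92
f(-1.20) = -17.36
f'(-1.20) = -3.40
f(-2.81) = -9.29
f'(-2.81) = -6.62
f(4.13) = -7.07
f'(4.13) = 7.26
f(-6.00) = 22.00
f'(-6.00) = -13.00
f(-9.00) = 70.00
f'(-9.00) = -19.00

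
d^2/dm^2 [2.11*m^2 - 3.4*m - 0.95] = 4.22000000000000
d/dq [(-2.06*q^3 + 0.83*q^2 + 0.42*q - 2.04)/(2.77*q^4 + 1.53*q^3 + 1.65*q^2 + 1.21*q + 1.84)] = (5.7062*q^6 - 4.5982*q^5 - 8.1591*q^4 + 16.3328*q^3 - 1.6963*q^2 + 9.7864*q + 3.2412)/(7.6729*q^8 + 8.4762*q^7 + 11.4819*q^6 + 11.7524*q^5 + 16.6187*q^4 + 9.6234*q^3 + 7.5361*q^2 + 4.4528*q + 3.3856)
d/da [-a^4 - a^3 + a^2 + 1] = a*(-4*a^2 - 3*a + 2)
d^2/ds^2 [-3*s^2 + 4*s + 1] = -6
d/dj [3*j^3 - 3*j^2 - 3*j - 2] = 9*j^2 - 6*j - 3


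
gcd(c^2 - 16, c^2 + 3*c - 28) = c - 4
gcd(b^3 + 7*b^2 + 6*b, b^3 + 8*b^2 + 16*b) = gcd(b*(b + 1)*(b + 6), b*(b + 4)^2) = b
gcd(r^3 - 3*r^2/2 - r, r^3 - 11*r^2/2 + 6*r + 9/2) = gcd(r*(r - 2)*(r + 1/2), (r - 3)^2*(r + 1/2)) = r + 1/2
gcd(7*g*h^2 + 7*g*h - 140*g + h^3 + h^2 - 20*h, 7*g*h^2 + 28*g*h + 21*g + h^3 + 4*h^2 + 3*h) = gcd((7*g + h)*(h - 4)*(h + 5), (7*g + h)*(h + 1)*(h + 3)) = 7*g + h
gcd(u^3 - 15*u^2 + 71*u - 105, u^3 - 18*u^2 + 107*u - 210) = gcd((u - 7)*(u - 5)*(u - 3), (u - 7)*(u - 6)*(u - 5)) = u^2 - 12*u + 35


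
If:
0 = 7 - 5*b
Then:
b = 7/5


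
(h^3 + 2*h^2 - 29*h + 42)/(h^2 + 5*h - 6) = (h^3 + 2*h^2 - 29*h + 42)/(h^2 + 5*h - 6)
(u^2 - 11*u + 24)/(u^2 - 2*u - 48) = (u - 3)/(u + 6)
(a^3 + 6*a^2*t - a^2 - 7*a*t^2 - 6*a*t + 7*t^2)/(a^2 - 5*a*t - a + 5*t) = (-a^2 - 6*a*t + 7*t^2)/(-a + 5*t)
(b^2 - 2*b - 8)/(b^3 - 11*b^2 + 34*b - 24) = (b + 2)/(b^2 - 7*b + 6)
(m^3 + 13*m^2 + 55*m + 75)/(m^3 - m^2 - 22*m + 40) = (m^2 + 8*m + 15)/(m^2 - 6*m + 8)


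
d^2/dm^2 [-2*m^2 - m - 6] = -4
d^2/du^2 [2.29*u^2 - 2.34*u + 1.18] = 4.58000000000000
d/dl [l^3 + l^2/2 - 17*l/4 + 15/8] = 3*l^2 + l - 17/4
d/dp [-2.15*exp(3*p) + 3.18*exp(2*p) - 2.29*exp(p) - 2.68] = (-6.45*exp(2*p) + 6.36*exp(p) - 2.29)*exp(p)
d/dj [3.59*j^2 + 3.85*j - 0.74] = 7.18*j + 3.85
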